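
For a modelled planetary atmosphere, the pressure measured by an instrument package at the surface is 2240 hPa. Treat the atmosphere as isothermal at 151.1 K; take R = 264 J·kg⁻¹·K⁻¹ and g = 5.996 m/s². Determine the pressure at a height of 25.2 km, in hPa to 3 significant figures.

P ≈ 50.7 hPa

Scale height: H = RT/g = 264 × 151.1 / 5.996 = 6652.8 m.
Barometric formula: P = P₀ exp(−z/H).
z/H = 25200/6652.8 = 3.7879; exp(−3.7879) = 0.022643.
P = 2240 × 0.022643 = 50.720 hPa.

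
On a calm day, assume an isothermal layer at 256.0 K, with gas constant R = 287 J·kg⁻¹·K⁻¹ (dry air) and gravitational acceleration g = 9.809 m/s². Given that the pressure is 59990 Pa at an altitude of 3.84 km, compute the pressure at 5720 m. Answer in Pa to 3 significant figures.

P ≈ 46700 Pa

Scale height: H = RT/g = 287 × 256.0 / 9.809 = 7490.3 m.
Between two levels, P₂ = P₁ exp(−Δz/H) with Δz = z₂ − z₁.
Δz = 5720.0 − 3840.0 = 1880.0 m; Δz/H = 1880.0/7490.3 = 0.25099.
P₂ = 59990 × exp(−0.25099) = 59990 × 0.77803 = 46674 Pa.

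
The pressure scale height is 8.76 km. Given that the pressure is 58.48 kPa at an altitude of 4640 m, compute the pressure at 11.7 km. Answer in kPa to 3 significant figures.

P ≈ 26.1 kPa

Between two levels, P₂ = P₁ exp(−Δz/H) with Δz = z₂ − z₁.
Δz = 11700 − 4640.0 = 7060.0 m; Δz/H = 7060.0/8760.0 = 0.80594.
P₂ = 58.48 × exp(−0.80594) = 58.48 × 0.44667 = 26.121 kPa.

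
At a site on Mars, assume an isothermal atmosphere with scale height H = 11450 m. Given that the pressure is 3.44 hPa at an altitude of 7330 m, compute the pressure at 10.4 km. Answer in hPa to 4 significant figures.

P ≈ 2.631 hPa

Between two levels, P₂ = P₁ exp(−Δz/H) with Δz = z₂ − z₁.
Δz = 10400 − 7330.0 = 3070.0 m; Δz/H = 3070.0/11450 = 0.26812.
P₂ = 3.44 × exp(−0.26812) = 3.44 × 0.76482 = 2.6310 hPa.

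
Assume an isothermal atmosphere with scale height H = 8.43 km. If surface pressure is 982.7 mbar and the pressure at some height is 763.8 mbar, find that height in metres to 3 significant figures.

z ≈ 2120 m

Invert the barometric formula: z = H ln(P₀/P).
P₀/P = 982.7/763.8 = 1.2866; ln(1.2866) = 0.25200.
z = 8430.0 × 0.25200 = 2124.4 m.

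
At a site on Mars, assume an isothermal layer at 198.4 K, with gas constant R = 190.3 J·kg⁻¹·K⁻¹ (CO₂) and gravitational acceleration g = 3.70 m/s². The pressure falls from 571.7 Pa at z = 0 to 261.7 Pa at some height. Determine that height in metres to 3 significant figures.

Scale height: H = RT/g = 190.3 × 198.4 / 3.70 = 10204 m.
Invert the barometric formula: z = H ln(P₀/P).
P₀/P = 571.7/261.7 = 2.1846; ln(2.1846) = 0.78143.
z = 10204 × 0.78143 = 7973.7 m.

z ≈ 7970 m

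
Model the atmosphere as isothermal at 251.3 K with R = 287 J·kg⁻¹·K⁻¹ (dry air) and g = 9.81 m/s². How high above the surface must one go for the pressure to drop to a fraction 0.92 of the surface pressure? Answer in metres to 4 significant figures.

z ≈ 613.0 m

Scale height: H = RT/g = 287 × 251.3 / 9.81 = 7352.0 m.
Set P/P₀ = exp(−z/H) = 0.92, so z = −H ln(0.92).
−ln(0.92) = 0.083382; z = 7352.0 × 0.083382 = 613.02 m.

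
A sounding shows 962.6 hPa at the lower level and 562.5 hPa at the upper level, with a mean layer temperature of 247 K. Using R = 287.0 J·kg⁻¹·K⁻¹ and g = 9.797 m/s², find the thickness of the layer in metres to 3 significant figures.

Hypsometric equation: Δz = (R T̄/g) ln(P₁/P₂).
R T̄/g = 287.0 × 247 / 9.797 = 7235.8 m.
ln(962.6/562.5) = ln(1.7113) = 0.53725.
Δz = 7235.8 × 0.53725 = 3887.4 m.

Δz ≈ 3890 m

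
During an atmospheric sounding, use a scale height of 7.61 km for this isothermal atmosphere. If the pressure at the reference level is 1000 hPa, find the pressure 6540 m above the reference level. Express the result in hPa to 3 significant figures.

Barometric formula: P = P₀ exp(−z/H).
z/H = 6540.0/7610.0 = 0.85940; exp(−0.85940) = 0.42342.
P = 1000 × 0.42342 = 423.42 hPa.

P ≈ 423 hPa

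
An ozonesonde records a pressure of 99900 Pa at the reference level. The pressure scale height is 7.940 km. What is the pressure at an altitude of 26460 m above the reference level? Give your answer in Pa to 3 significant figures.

Barometric formula: P = P₀ exp(−z/H).
z/H = 26460/7940.0 = 3.3325; exp(−3.3325) = 0.035704.
P = 99900 × 0.035704 = 3566.8 Pa.

P ≈ 3570 Pa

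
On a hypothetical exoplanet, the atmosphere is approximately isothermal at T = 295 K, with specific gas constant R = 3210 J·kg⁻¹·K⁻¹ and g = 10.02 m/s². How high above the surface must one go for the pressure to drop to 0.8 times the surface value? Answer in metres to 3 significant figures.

z ≈ 21100 m

Scale height: H = RT/g = 3210 × 295 / 10.02 = 94506 m.
Set P/P₀ = exp(−z/H) = 0.8, so z = −H ln(0.8).
−ln(0.8) = 0.22314; z = 94506 × 0.22314 = 21088 m.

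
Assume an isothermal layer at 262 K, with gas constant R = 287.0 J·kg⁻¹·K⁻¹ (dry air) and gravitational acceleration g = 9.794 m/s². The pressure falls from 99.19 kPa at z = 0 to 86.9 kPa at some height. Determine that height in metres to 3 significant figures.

Scale height: H = RT/g = 287.0 × 262 / 9.794 = 7677.6 m.
Invert the barometric formula: z = H ln(P₀/P).
P₀/P = 99.19/86.9 = 1.1414; ln(1.1414) = 0.13226.
z = 7677.6 × 0.13226 = 1015.4 m.

z ≈ 1020 m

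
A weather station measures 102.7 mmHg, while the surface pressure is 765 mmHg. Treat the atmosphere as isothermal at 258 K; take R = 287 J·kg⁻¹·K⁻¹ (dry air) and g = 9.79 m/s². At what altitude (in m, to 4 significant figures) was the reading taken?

Scale height: H = RT/g = 287 × 258 / 9.79 = 7563.4 m.
Invert the barometric formula: z = H ln(P₀/P).
P₀/P = 765/102.7 = 7.4489; ln(7.4489) = 2.0081.
z = 7563.4 × 2.0081 = 15188 m.

z ≈ 15190 m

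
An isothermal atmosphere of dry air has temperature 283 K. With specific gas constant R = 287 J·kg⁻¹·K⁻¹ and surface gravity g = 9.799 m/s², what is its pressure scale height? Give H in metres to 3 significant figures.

The scale height of an isothermal atmosphere is H = RT/g.
H = 287 × 283 / 9.799 = 81221/9.799 = 8288.7 m.

H ≈ 8290 m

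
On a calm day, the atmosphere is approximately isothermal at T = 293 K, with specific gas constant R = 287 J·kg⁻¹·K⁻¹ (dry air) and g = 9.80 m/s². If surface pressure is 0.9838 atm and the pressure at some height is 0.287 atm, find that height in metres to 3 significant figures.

Scale height: H = RT/g = 287 × 293 / 9.80 = 8580.7 m.
Invert the barometric formula: z = H ln(P₀/P).
P₀/P = 0.9838/0.287 = 3.4279; ln(3.4279) = 1.2319.
z = 8580.7 × 1.2319 = 10571 m.

z ≈ 10600 m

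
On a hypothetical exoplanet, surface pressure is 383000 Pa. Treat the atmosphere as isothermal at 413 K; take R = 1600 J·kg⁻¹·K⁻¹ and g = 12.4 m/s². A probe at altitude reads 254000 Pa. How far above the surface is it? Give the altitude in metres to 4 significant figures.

Scale height: H = RT/g = 1600 × 413 / 12.4 = 53290 m.
Invert the barometric formula: z = H ln(P₀/P).
P₀/P = 383000/254000 = 1.5079; ln(1.5079) = 0.41072.
z = 53290 × 0.41072 = 21887 m.

z ≈ 21890 m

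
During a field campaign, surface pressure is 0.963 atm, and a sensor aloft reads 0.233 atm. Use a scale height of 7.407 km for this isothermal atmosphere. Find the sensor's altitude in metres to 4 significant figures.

z ≈ 10510 m

Invert the barometric formula: z = H ln(P₀/P).
P₀/P = 0.963/0.233 = 4.1330; ln(4.1330) = 1.4190.
z = 7407.0 × 1.4190 = 10511 m.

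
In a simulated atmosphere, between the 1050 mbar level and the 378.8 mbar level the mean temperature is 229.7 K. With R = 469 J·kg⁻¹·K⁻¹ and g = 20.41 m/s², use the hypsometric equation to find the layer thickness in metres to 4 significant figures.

Hypsometric equation: Δz = (R T̄/g) ln(P₁/P₂).
R T̄/g = 469 × 229.7 / 20.41 = 5278.3 m.
ln(1050/378.8) = ln(2.7719) = 1.0195.
Δz = 5278.3 × 1.0195 = 5381.2 m.

Δz ≈ 5381 m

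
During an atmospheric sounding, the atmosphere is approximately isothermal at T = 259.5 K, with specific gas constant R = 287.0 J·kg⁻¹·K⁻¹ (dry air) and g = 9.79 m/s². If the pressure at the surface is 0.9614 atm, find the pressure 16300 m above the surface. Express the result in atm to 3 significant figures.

Scale height: H = RT/g = 287.0 × 259.5 / 9.79 = 7607.4 m.
Barometric formula: P = P₀ exp(−z/H).
z/H = 16300/7607.4 = 2.1427; exp(−2.1427) = 0.11734.
P = 0.9614 × 0.11734 = 0.11281 atm.

P ≈ 0.113 atm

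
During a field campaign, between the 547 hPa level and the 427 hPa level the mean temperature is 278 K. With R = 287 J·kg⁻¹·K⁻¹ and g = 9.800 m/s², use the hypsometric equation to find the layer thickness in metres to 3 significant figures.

Hypsometric equation: Δz = (R T̄/g) ln(P₁/P₂).
R T̄/g = 287 × 278 / 9.800 = 8141.4 m.
ln(547/427) = ln(1.2810) = 0.24764.
Δz = 8141.4 × 0.24764 = 2016.1 m.

Δz ≈ 2020 m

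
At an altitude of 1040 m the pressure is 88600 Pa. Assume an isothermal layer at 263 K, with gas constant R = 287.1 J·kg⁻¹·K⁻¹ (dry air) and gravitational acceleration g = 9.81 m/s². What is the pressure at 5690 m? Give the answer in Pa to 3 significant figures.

Scale height: H = RT/g = 287.1 × 263 / 9.81 = 7697.0 m.
Between two levels, P₂ = P₁ exp(−Δz/H) with Δz = z₂ − z₁.
Δz = 5690.0 − 1040.0 = 4650.0 m; Δz/H = 4650.0/7697.0 = 0.60413.
P₂ = 88600 × exp(−0.60413) = 88600 × 0.54655 = 48424 Pa.

P ≈ 48400 Pa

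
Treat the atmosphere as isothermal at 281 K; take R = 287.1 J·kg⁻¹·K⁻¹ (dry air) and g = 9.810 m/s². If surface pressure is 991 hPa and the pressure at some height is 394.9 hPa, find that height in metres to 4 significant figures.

Scale height: H = RT/g = 287.1 × 281 / 9.810 = 8223.8 m.
Invert the barometric formula: z = H ln(P₀/P).
P₀/P = 991/394.9 = 2.5095; ln(2.5095) = 0.92008.
z = 8223.8 × 0.92008 = 7566.6 m.

z ≈ 7567 m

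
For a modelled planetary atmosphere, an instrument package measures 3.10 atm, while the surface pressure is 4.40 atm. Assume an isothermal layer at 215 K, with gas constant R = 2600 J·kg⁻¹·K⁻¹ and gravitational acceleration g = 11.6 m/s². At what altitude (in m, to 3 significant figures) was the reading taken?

z ≈ 16900 m

Scale height: H = RT/g = 2600 × 215 / 11.6 = 48190 m.
Invert the barometric formula: z = H ln(P₀/P).
P₀/P = 4.40/3.10 = 1.4194; ln(1.4194) = 0.35023.
z = 48190 × 0.35023 = 16878 m.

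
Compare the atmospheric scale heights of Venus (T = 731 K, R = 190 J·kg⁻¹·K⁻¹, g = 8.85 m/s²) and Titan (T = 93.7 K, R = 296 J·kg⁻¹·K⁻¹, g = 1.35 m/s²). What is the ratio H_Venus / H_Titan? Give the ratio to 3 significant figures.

H = RT/g for each body.
H_Venus = 190 × 731 / 8.85 = 15694 m.
H_Titan = 296 × 93.7 / 1.35 = 20545 m.
H_Venus/H_Titan = 15694/20545 = 0.76388.

H_Venus/H_Titan ≈ 0.764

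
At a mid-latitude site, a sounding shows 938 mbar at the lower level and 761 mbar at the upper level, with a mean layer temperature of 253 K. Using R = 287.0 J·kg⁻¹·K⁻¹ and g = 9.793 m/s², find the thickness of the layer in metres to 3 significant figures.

Hypsometric equation: Δz = (R T̄/g) ln(P₁/P₂).
R T̄/g = 287.0 × 253 / 9.793 = 7414.6 m.
ln(938/761) = ln(1.2326) = 0.20913.
Δz = 7414.6 × 0.20913 = 1550.6 m.

Δz ≈ 1550 m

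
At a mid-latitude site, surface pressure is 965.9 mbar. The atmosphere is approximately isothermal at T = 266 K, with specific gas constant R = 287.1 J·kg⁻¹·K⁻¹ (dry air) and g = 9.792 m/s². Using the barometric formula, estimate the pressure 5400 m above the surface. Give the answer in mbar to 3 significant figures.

Scale height: H = RT/g = 287.1 × 266 / 9.792 = 7799.1 m.
Barometric formula: P = P₀ exp(−z/H).
z/H = 5400.0/7799.1 = 0.69239; exp(−0.69239) = 0.50038.
P = 965.9 × 0.50038 = 483.32 mbar.

P ≈ 483 mbar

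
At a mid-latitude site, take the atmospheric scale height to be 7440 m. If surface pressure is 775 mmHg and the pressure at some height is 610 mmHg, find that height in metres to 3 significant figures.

z ≈ 1780 m

Invert the barometric formula: z = H ln(P₀/P).
P₀/P = 775/610 = 1.2705; ln(1.2705) = 0.23941.
z = 7440.0 × 0.23941 = 1781.2 m.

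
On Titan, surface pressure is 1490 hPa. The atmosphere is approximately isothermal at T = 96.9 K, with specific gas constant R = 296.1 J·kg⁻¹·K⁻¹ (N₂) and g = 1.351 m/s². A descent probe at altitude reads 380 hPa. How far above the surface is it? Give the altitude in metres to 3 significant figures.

Scale height: H = RT/g = 296.1 × 96.9 / 1.351 = 21238 m.
Invert the barometric formula: z = H ln(P₀/P).
P₀/P = 1490/380 = 3.9211; ln(3.9211) = 1.3664.
z = 21238 × 1.3664 = 29020 m.

z ≈ 29000 m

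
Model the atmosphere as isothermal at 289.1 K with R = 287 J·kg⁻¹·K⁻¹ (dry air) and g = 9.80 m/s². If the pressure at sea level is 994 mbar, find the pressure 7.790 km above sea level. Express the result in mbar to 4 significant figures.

P ≈ 396.1 mbar

Scale height: H = RT/g = 287 × 289.1 / 9.80 = 8466.5 m.
Barometric formula: P = P₀ exp(−z/H).
z/H = 7790.0/8466.5 = 0.92010; exp(−0.92010) = 0.39848.
P = 994 × 0.39848 = 396.09 mbar.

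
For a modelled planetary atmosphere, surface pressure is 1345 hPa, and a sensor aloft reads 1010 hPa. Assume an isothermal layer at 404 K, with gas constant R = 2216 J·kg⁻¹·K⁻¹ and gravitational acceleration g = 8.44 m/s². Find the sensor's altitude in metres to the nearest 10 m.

Scale height: H = RT/g = 2216 × 404 / 8.44 = 106070 m.
Invert the barometric formula: z = H ln(P₀/P).
P₀/P = 1345/1010 = 1.3317; ln(1.3317) = 0.28646.
z = 106070 × 0.28646 = 30385 m.

z ≈ 30380 m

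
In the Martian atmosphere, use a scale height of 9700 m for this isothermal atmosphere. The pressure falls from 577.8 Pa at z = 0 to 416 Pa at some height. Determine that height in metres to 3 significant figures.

z ≈ 3190 m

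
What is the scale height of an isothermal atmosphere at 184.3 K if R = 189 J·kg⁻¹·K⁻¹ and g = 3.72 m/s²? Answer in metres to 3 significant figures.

H ≈ 9360 m

The scale height of an isothermal atmosphere is H = RT/g.
H = 189 × 184.3 / 3.72 = 34833/3.72 = 9363.7 m.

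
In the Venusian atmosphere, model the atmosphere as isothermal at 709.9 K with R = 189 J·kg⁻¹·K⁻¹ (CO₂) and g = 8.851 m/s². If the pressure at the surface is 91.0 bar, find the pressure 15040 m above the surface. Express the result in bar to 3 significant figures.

Scale height: H = RT/g = 189 × 709.9 / 8.851 = 15159 m.
Barometric formula: P = P₀ exp(−z/H).
z/H = 15040/15159 = 0.99215; exp(−0.99215) = 0.37078.
P = 91.0 × 0.37078 = 33.741 bar.

P ≈ 33.7 bar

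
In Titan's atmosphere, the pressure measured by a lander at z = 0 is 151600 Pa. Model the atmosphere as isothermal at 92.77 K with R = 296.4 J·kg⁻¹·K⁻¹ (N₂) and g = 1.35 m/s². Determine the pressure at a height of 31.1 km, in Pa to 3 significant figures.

P ≈ 32900 Pa

Scale height: H = RT/g = 296.4 × 92.77 / 1.35 = 20368 m.
Barometric formula: P = P₀ exp(−z/H).
z/H = 31100/20368 = 1.5269; exp(−1.5269) = 0.21721.
P = 151600 × 0.21721 = 32929 Pa.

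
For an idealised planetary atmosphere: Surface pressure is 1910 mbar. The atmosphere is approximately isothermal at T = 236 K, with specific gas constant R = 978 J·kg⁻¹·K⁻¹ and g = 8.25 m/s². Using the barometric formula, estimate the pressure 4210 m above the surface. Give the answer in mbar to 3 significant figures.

P ≈ 1640 mbar

Scale height: H = RT/g = 978 × 236 / 8.25 = 27977 m.
Barometric formula: P = P₀ exp(−z/H).
z/H = 4210.0/27977 = 0.15048; exp(−0.15048) = 0.86029.
P = 1910 × 0.86029 = 1643.2 mbar.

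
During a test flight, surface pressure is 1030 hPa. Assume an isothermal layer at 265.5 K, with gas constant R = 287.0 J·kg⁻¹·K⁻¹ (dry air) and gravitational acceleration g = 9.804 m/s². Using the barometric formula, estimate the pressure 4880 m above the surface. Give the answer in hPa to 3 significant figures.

Scale height: H = RT/g = 287.0 × 265.5 / 9.804 = 7772.2 m.
Barometric formula: P = P₀ exp(−z/H).
z/H = 4880.0/7772.2 = 0.62788; exp(−0.62788) = 0.53372.
P = 1030 × 0.53372 = 549.73 hPa.

P ≈ 550 hPa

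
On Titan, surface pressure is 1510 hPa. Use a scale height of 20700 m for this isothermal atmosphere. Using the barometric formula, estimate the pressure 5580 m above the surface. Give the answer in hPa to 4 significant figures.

P ≈ 1153 hPa

Barometric formula: P = P₀ exp(−z/H).
z/H = 5580.0/20700 = 0.26957; exp(−0.26957) = 0.76371.
P = 1510 × 0.76371 = 1153.2 hPa.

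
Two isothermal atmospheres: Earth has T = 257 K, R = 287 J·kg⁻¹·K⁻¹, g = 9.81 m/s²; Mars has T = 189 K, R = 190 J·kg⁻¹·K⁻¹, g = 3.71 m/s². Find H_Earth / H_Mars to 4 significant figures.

H = RT/g for each body.
H_Earth = 287 × 257 / 9.81 = 7518.8 m.
H_Mars = 190 × 189 / 3.71 = 9679.2 m.
H_Earth/H_Mars = 7518.8/9679.2 = 0.77680.

H_Earth/H_Mars ≈ 0.7768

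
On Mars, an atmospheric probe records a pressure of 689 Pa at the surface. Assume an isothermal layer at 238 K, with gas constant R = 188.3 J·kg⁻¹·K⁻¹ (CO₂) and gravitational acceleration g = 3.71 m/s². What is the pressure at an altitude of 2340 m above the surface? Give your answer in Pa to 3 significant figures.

Scale height: H = RT/g = 188.3 × 238 / 3.71 = 12080 m.
Barometric formula: P = P₀ exp(−z/H).
z/H = 2340.0/12080 = 0.19371; exp(−0.19371) = 0.82390.
P = 689 × 0.82390 = 567.67 Pa.

P ≈ 568 Pa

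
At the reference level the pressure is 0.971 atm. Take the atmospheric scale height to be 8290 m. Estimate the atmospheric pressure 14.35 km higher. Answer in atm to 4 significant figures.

P ≈ 0.1720 atm

Barometric formula: P = P₀ exp(−z/H).
z/H = 14350/8290.0 = 1.7310; exp(−1.7310) = 0.17711.
P = 0.971 × 0.17711 = 0.17197 atm.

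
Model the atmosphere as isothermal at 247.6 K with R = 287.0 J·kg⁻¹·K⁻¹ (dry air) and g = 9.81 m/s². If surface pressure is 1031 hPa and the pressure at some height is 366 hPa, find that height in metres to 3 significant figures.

z ≈ 7500 m

Scale height: H = RT/g = 287.0 × 247.6 / 9.81 = 7243.8 m.
Invert the barometric formula: z = H ln(P₀/P).
P₀/P = 1031/366 = 2.8169; ln(2.8169) = 1.0356.
z = 7243.8 × 1.0356 = 7501.7 m.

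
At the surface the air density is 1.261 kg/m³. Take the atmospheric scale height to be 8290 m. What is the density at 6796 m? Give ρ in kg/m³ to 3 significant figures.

ρ ≈ 0.556 kg/m³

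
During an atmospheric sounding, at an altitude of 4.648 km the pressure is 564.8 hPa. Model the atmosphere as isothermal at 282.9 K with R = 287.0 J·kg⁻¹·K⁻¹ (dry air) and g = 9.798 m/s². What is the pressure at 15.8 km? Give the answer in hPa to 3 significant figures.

P ≈ 147 hPa

Scale height: H = RT/g = 287.0 × 282.9 / 9.798 = 8286.6 m.
Between two levels, P₂ = P₁ exp(−Δz/H) with Δz = z₂ − z₁.
Δz = 15800 − 4648.0 = 11152 m; Δz/H = 11152/8286.6 = 1.3458.
P₂ = 564.8 × exp(−1.3458) = 564.8 × 0.26033 = 147.03 hPa.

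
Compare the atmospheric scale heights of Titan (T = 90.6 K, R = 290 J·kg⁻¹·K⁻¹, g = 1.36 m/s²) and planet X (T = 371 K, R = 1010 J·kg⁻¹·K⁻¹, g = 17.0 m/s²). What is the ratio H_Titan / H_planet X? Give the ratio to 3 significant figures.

H_Titan/H_planet X ≈ 0.876

H = RT/g for each body.
H_Titan = 290 × 90.6 / 1.36 = 19319 m.
H_planet X = 1010 × 371 / 17.0 = 22042 m.
H_Titan/H_planet X = 19319/22042 = 0.87646.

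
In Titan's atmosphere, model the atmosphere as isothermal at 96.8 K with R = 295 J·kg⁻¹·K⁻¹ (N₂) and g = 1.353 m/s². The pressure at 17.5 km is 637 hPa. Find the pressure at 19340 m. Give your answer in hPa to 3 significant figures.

Scale height: H = RT/g = 295 × 96.8 / 1.353 = 21106 m.
Between two levels, P₂ = P₁ exp(−Δz/H) with Δz = z₂ − z₁.
Δz = 19340 − 17500 = 1840.0 m; Δz/H = 1840.0/21106 = 0.087179.
P₂ = 637 × exp(−0.087179) = 637 × 0.91651 = 583.82 hPa.

P ≈ 584 hPa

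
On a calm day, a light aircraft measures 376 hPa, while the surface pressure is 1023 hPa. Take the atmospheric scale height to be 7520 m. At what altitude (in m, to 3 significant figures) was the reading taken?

z ≈ 7530 m

Invert the barometric formula: z = H ln(P₀/P).
P₀/P = 1023/376 = 2.7207; ln(2.7207) = 1.0009.
z = 7520.0 × 1.0009 = 7526.8 m.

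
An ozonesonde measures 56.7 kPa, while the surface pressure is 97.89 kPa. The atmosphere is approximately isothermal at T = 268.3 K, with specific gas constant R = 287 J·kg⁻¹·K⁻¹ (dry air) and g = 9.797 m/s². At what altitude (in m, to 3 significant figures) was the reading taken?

z ≈ 4290 m

Scale height: H = RT/g = 287 × 268.3 / 9.797 = 7859.8 m.
Invert the barometric formula: z = H ln(P₀/P).
P₀/P = 97.89/56.7 = 1.7265; ln(1.7265) = 0.54610.
z = 7859.8 × 0.54610 = 4292.2 m.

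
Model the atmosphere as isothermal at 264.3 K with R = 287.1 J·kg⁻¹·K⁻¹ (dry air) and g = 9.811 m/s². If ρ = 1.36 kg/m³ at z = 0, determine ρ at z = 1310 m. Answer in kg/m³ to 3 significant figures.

Scale height: H = RT/g = 287.1 × 264.3 / 9.811 = 7734.2 m.
In an isothermal atmosphere, density decays like pressure: ρ = ρ₀ exp(−z/H).
z/H = 1310.0/7734.2 = 0.16938; exp(−0.16938) = 0.84419.
ρ = 1.36 × 0.84419 = 1.1481 kg/m³.

ρ ≈ 1.15 kg/m³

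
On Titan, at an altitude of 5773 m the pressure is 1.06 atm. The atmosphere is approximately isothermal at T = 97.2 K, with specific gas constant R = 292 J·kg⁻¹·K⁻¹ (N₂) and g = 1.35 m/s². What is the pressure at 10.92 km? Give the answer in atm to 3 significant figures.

Scale height: H = RT/g = 292 × 97.2 / 1.35 = 21024 m.
Between two levels, P₂ = P₁ exp(−Δz/H) with Δz = z₂ − z₁.
Δz = 10920 − 5773.0 = 5147.0 m; Δz/H = 5147.0/21024 = 0.24482.
P₂ = 1.06 × exp(−0.24482) = 1.06 × 0.78285 = 0.82982 atm.

P ≈ 0.830 atm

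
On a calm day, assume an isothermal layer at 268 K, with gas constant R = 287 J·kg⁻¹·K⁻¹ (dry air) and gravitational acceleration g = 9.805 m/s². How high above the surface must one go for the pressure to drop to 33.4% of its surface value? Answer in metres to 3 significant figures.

Scale height: H = RT/g = 287 × 268 / 9.805 = 7844.6 m.
Set P/P₀ = exp(−z/H) = 0.334, so z = −H ln(0.334).
−ln(0.334) = 1.0966; z = 7844.6 × 1.0966 = 8602.4 m.

z ≈ 8600 m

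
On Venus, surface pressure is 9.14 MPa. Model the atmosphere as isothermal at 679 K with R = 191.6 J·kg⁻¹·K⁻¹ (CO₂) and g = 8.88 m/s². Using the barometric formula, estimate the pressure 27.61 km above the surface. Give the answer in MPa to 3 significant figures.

P ≈ 1.39 MPa

Scale height: H = RT/g = 191.6 × 679 / 8.88 = 14650 m.
Barometric formula: P = P₀ exp(−z/H).
z/H = 27610/14650 = 1.8846; exp(−1.8846) = 0.15189.
P = 9.14 × 0.15189 = 1.3883 MPa.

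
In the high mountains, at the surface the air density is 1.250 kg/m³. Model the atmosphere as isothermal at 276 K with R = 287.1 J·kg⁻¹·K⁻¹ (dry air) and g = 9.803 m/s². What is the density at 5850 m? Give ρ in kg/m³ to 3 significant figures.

Scale height: H = RT/g = 287.1 × 276 / 9.803 = 8083.2 m.
In an isothermal atmosphere, density decays like pressure: ρ = ρ₀ exp(−z/H).
z/H = 5850.0/8083.2 = 0.72372; exp(−0.72372) = 0.48494.
ρ = 1.250 × 0.48494 = 0.60618 kg/m³.

ρ ≈ 0.606 kg/m³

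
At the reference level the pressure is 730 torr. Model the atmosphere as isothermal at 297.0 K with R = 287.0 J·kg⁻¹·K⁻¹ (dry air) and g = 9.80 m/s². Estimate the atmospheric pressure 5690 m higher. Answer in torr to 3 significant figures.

P ≈ 380 torr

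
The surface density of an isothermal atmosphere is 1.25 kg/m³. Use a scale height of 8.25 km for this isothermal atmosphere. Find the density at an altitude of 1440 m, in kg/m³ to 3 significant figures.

ρ ≈ 1.05 kg/m³

In an isothermal atmosphere, density decays like pressure: ρ = ρ₀ exp(−z/H).
z/H = 1440.0/8250.0 = 0.17455; exp(−0.17455) = 0.83983.
ρ = 1.25 × 0.83983 = 1.0498 kg/m³.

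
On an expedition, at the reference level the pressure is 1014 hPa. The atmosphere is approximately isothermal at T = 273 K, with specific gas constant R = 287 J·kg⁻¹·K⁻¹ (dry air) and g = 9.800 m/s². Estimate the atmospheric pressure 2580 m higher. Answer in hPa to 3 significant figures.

Scale height: H = RT/g = 287 × 273 / 9.800 = 7995.0 m.
Barometric formula: P = P₀ exp(−z/H).
z/H = 2580.0/7995.0 = 0.32270; exp(−0.32270) = 0.72419.
P = 1014 × 0.72419 = 734.33 hPa.

P ≈ 734 hPa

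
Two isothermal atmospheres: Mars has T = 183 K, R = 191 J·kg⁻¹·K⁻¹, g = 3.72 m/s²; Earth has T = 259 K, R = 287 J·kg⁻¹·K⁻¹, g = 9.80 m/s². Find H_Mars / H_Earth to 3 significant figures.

H = RT/g for each body.
H_Mars = 191 × 183 / 3.72 = 9396.0 m.
H_Earth = 287 × 259 / 9.80 = 7585.0 m.
H_Mars/H_Earth = 9396.0/7585.0 = 1.2388.

H_Mars/H_Earth ≈ 1.24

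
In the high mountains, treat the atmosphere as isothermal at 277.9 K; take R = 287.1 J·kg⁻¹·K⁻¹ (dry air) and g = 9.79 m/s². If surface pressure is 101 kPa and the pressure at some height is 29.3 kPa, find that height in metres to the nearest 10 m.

Scale height: H = RT/g = 287.1 × 277.9 / 9.79 = 8149.7 m.
Invert the barometric formula: z = H ln(P₀/P).
P₀/P = 101/29.3 = 3.4471; ln(3.4471) = 1.2375.
z = 8149.7 × 1.2375 = 10085 m.

z ≈ 10090 m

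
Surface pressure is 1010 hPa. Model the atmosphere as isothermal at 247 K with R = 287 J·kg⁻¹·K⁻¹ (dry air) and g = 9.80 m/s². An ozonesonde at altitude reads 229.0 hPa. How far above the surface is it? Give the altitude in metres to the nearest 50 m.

Scale height: H = RT/g = 287 × 247 / 9.80 = 7233.6 m.
Invert the barometric formula: z = H ln(P₀/P).
P₀/P = 1010/229.0 = 4.4105; ln(4.4105) = 1.4840.
z = 7233.6 × 1.4840 = 10735 m.

z ≈ 10750 m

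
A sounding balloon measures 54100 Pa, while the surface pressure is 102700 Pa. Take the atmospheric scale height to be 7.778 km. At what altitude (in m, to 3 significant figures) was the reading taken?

z ≈ 4990 m

Invert the barometric formula: z = H ln(P₀/P).
P₀/P = 102700/54100 = 1.8983; ln(1.8983) = 0.64096.
z = 7778.0 × 0.64096 = 4985.4 m.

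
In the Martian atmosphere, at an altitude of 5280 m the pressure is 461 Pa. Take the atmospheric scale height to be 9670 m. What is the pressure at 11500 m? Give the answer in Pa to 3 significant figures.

Between two levels, P₂ = P₁ exp(−Δz/H) with Δz = z₂ − z₁.
Δz = 11500 − 5280.0 = 6220.0 m; Δz/H = 6220.0/9670.0 = 0.64323.
P₂ = 461 × exp(−0.64323) = 461 × 0.52559 = 242.30 Pa.

P ≈ 242 Pa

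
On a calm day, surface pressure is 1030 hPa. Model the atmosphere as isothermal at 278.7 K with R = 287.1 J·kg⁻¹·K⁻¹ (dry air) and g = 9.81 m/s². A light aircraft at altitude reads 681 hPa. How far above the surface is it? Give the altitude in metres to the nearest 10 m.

Scale height: H = RT/g = 287.1 × 278.7 / 9.81 = 8156.4 m.
Invert the barometric formula: z = H ln(P₀/P).
P₀/P = 1030/681 = 1.5125; ln(1.5125) = 0.41376.
z = 8156.4 × 0.41376 = 3374.8 m.

z ≈ 3370 m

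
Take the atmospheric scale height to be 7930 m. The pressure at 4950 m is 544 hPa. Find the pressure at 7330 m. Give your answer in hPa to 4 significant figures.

P ≈ 403.0 hPa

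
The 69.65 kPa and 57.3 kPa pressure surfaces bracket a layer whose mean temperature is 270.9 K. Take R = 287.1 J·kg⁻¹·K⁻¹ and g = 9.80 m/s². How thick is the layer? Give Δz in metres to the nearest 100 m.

Hypsometric equation: Δz = (R T̄/g) ln(P₁/P₂).
R T̄/g = 287.1 × 270.9 / 9.80 = 7936.3 m.
ln(69.65/57.3) = ln(1.2155) = 0.19516.
Δz = 7936.3 × 0.19516 = 1548.8 m.

Δz ≈ 1500 m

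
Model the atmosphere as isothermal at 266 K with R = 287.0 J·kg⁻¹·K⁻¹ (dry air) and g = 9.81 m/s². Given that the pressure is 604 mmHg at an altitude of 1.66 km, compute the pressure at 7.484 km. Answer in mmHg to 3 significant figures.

P ≈ 286 mmHg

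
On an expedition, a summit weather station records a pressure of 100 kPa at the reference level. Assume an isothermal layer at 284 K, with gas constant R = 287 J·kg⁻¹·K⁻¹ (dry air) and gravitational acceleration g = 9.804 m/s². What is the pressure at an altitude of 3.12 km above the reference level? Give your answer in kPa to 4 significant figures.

P ≈ 68.71 kPa

Scale height: H = RT/g = 287 × 284 / 9.804 = 8313.7 m.
Barometric formula: P = P₀ exp(−z/H).
z/H = 3120.0/8313.7 = 0.37528; exp(−0.37528) = 0.68710.
P = 100 × 0.68710 = 68.710 kPa.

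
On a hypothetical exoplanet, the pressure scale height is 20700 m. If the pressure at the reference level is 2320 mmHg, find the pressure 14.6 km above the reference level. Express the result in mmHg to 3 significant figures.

Barometric formula: P = P₀ exp(−z/H).
z/H = 14600/20700 = 0.70531; exp(−0.70531) = 0.49396.
P = 2320 × 0.49396 = 1146.0 mmHg.

P ≈ 1150 mmHg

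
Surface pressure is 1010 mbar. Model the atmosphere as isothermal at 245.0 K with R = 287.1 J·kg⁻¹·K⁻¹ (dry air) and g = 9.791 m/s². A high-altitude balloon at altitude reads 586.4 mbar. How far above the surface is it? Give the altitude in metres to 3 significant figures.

Scale height: H = RT/g = 287.1 × 245.0 / 9.791 = 7184.1 m.
Invert the barometric formula: z = H ln(P₀/P).
P₀/P = 1010/586.4 = 1.7224; ln(1.7224) = 0.54372.
z = 7184.1 × 0.54372 = 3906.1 m.

z ≈ 3910 m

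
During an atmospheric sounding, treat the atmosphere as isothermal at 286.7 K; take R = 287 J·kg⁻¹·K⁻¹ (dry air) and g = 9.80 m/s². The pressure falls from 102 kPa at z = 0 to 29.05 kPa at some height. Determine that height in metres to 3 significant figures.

z ≈ 10500 m

Scale height: H = RT/g = 287 × 286.7 / 9.80 = 8396.2 m.
Invert the barometric formula: z = H ln(P₀/P).
P₀/P = 102/29.05 = 3.5112; ln(3.5112) = 1.2560.
z = 8396.2 × 1.2560 = 10546 m.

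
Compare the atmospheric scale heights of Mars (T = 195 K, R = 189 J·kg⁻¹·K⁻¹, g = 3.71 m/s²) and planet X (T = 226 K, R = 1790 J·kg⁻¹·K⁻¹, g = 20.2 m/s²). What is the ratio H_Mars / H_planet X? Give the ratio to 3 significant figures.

H_Mars/H_planet X ≈ 0.496

H = RT/g for each body.
H_Mars = 189 × 195 / 3.71 = 9934.0 m.
H_planet X = 1790 × 226 / 20.2 = 20027 m.
H_Mars/H_planet X = 9934.0/20027 = 0.49603.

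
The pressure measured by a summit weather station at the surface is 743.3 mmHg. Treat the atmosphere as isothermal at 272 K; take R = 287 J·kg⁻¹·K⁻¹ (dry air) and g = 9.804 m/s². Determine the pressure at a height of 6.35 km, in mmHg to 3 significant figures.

P ≈ 335 mmHg

Scale height: H = RT/g = 287 × 272 / 9.804 = 7962.5 m.
Barometric formula: P = P₀ exp(−z/H).
z/H = 6350.0/7962.5 = 0.79749; exp(−0.79749) = 0.45046.
P = 743.3 × 0.45046 = 334.83 mmHg.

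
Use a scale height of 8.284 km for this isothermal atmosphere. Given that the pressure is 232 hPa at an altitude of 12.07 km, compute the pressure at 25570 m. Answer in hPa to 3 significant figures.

Between two levels, P₂ = P₁ exp(−Δz/H) with Δz = z₂ − z₁.
Δz = 25570 − 12070 = 13500 m; Δz/H = 13500/8284.0 = 1.6296.
P₂ = 232 × exp(−1.6296) = 232 × 0.19601 = 45.474 hPa.

P ≈ 45.5 hPa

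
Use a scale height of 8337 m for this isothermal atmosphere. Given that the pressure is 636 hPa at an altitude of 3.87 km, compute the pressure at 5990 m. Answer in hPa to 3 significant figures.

Between two levels, P₂ = P₁ exp(−Δz/H) with Δz = z₂ − z₁.
Δz = 5990.0 − 3870.0 = 2120.0 m; Δz/H = 2120.0/8337.0 = 0.25429.
P₂ = 636 × exp(−0.25429) = 636 × 0.77547 = 493.20 hPa.

P ≈ 493 hPa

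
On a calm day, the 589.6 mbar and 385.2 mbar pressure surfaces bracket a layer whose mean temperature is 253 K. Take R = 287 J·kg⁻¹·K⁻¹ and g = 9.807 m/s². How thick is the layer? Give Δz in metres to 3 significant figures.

Hypsometric equation: Δz = (R T̄/g) ln(P₁/P₂).
R T̄/g = 287 × 253 / 9.807 = 7404.0 m.
ln(589.6/385.2) = ln(1.5306) = 0.42566.
Δz = 7404.0 × 0.42566 = 3151.6 m.

Δz ≈ 3150 m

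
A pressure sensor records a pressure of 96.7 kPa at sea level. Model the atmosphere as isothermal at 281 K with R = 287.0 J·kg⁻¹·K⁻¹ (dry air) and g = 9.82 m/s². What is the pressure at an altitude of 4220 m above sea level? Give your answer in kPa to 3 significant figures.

P ≈ 57.8 kPa

Scale height: H = RT/g = 287.0 × 281 / 9.82 = 8212.5 m.
Barometric formula: P = P₀ exp(−z/H).
z/H = 4220.0/8212.5 = 0.51385; exp(−0.51385) = 0.59819.
P = 96.7 × 0.59819 = 57.845 kPa.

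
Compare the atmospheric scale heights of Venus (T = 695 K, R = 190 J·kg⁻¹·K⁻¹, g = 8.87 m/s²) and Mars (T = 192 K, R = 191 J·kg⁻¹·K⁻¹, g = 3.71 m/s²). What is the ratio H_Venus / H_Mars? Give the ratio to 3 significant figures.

H_Venus/H_Mars ≈ 1.51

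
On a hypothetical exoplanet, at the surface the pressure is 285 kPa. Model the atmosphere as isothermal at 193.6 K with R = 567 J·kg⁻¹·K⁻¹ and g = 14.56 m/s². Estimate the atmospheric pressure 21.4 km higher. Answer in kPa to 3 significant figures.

Scale height: H = RT/g = 567 × 193.6 / 14.56 = 7539.2 m.
Barometric formula: P = P₀ exp(−z/H).
z/H = 21400/7539.2 = 2.8385; exp(−2.8385) = 0.058513.
P = 285 × 0.058513 = 16.676 kPa.

P ≈ 16.7 kPa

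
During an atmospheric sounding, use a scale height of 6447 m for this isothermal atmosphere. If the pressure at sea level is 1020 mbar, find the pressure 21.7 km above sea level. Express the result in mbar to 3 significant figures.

Barometric formula: P = P₀ exp(−z/H).
z/H = 21700/6447.0 = 3.3659; exp(−3.3659) = 0.034531.
P = 1020 × 0.034531 = 35.222 mbar.

P ≈ 35.2 mbar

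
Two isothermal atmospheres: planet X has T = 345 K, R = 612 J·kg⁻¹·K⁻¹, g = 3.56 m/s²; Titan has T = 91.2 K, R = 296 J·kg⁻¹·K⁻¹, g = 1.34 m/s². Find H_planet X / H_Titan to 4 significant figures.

H_planet X/H_Titan ≈ 2.944

H = RT/g for each body.
H_planet X = 612 × 345 / 3.56 = 59309 m.
H_Titan = 296 × 91.2 / 1.34 = 20146 m.
H_planet X/H_Titan = 59309/20146 = 2.9440.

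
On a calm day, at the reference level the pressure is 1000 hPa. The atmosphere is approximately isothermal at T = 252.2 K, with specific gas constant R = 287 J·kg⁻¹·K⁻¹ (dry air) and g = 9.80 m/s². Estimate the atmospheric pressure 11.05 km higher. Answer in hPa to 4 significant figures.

P ≈ 224.0 hPa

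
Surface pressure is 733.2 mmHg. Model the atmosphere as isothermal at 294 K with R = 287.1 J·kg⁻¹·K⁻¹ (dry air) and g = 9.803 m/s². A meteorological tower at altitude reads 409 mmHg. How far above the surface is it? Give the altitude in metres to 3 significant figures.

z ≈ 5030 m

Scale height: H = RT/g = 287.1 × 294 / 9.803 = 8610.4 m.
Invert the barometric formula: z = H ln(P₀/P).
P₀/P = 733.2/409 = 1.7927; ln(1.7927) = 0.58372.
z = 8610.4 × 0.58372 = 5026.1 m.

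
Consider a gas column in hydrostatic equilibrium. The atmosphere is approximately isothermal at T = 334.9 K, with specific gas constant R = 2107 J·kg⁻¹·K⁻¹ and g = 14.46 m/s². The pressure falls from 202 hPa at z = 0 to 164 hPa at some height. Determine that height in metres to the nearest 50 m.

Scale height: H = RT/g = 2107 × 334.9 / 14.46 = 48799 m.
Invert the barometric formula: z = H ln(P₀/P).
P₀/P = 202/164 = 1.2317; ln(1.2317) = 0.20840.
z = 48799 × 0.20840 = 10170 m.

z ≈ 10150 m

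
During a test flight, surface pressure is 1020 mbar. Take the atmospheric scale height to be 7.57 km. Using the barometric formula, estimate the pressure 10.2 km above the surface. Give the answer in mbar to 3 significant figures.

Barometric formula: P = P₀ exp(−z/H).
z/H = 10200/7570.0 = 1.3474; exp(−1.3474) = 0.25992.
P = 1020 × 0.25992 = 265.12 mbar.

P ≈ 265 mbar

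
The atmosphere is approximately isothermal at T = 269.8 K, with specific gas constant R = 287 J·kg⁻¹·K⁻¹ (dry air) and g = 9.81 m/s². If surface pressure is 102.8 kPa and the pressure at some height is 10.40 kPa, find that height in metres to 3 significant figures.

z ≈ 18100 m

Scale height: H = RT/g = 287 × 269.8 / 9.81 = 7893.2 m.
Invert the barometric formula: z = H ln(P₀/P).
P₀/P = 102.8/10.40 = 9.8846; ln(9.8846) = 2.2910.
z = 7893.2 × 2.2910 = 18083 m.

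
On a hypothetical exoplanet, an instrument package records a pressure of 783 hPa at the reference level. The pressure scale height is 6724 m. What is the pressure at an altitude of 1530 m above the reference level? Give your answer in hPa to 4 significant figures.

Barometric formula: P = P₀ exp(−z/H).
z/H = 1530.0/6724.0 = 0.22754; exp(−0.22754) = 0.79649.
P = 783 × 0.79649 = 623.65 hPa.

P ≈ 623.7 hPa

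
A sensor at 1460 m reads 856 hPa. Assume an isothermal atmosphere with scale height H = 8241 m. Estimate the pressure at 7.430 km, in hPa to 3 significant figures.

P ≈ 415 hPa

Between two levels, P₂ = P₁ exp(−Δz/H) with Δz = z₂ − z₁.
Δz = 7430.0 − 1460.0 = 5970.0 m; Δz/H = 5970.0/8241.0 = 0.72443.
P₂ = 856 × exp(−0.72443) = 856 × 0.48460 = 414.82 hPa.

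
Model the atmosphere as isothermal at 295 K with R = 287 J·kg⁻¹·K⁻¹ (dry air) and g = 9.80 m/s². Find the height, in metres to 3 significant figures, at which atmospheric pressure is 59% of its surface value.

Scale height: H = RT/g = 287 × 295 / 9.80 = 8639.3 m.
Set P/P₀ = exp(−z/H) = 0.59, so z = −H ln(0.59).
−ln(0.59) = 0.52763; z = 8639.3 × 0.52763 = 4558.4 m.

z ≈ 4560 m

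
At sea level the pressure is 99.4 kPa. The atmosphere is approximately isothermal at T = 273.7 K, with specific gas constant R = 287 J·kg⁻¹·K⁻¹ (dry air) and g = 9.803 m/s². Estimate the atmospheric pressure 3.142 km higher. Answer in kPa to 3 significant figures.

P ≈ 67.2 kPa

Scale height: H = RT/g = 287 × 273.7 / 9.803 = 8013.0 m.
Barometric formula: P = P₀ exp(−z/H).
z/H = 3142.0/8013.0 = 0.39211; exp(−0.39211) = 0.67563.
P = 99.4 × 0.67563 = 67.158 kPa.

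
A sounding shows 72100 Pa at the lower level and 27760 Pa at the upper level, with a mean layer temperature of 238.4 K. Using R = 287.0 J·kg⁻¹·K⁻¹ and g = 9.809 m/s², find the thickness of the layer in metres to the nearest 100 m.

Hypsometric equation: Δz = (R T̄/g) ln(P₁/P₂).
R T̄/g = 287.0 × 238.4 / 9.809 = 6975.3 m.
ln(72100/27760) = ln(2.5973) = 0.95447.
Δz = 6975.3 × 0.95447 = 6657.7 m.

Δz ≈ 6700 m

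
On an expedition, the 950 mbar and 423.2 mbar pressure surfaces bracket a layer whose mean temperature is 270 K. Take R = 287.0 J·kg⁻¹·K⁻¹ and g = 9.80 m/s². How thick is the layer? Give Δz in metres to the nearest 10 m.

Δz ≈ 6390 m

Hypsometric equation: Δz = (R T̄/g) ln(P₁/P₂).
R T̄/g = 287.0 × 270 / 9.80 = 7907.1 m.
ln(950/423.2) = ln(2.2448) = 0.80862.
Δz = 7907.1 × 0.80862 = 6393.8 m.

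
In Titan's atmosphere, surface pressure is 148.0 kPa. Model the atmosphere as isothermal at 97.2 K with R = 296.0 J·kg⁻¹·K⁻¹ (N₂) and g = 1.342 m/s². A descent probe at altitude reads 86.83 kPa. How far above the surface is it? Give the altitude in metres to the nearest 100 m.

z ≈ 11400 m

Scale height: H = RT/g = 296.0 × 97.2 / 1.342 = 21439 m.
Invert the barometric formula: z = H ln(P₀/P).
P₀/P = 148.0/86.83 = 1.7045; ln(1.7045) = 0.53327.
z = 21439 × 0.53327 = 11433 m.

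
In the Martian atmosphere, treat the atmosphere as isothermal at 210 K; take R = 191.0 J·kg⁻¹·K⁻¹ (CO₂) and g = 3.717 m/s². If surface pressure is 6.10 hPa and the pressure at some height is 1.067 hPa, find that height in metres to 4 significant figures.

z ≈ 18810 m

Scale height: H = RT/g = 191.0 × 210 / 3.717 = 10791 m.
Invert the barometric formula: z = H ln(P₀/P).
P₀/P = 6.10/1.067 = 5.7170; ln(5.7170) = 1.7434.
z = 10791 × 1.7434 = 18813 m.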